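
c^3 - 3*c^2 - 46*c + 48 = (c - 8)*(c - 1)*(c + 6)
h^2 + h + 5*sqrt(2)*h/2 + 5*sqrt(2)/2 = (h + 1)*(h + 5*sqrt(2)/2)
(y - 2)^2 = y^2 - 4*y + 4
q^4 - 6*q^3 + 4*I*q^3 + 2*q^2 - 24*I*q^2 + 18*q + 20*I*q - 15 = (q - 5)*(q - 1)*(q + I)*(q + 3*I)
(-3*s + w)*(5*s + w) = -15*s^2 + 2*s*w + w^2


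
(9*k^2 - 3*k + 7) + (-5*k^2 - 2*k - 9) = 4*k^2 - 5*k - 2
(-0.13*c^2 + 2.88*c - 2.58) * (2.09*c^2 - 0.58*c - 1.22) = -0.2717*c^4 + 6.0946*c^3 - 6.904*c^2 - 2.0172*c + 3.1476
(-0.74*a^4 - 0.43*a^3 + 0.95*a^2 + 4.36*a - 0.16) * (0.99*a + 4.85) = -0.7326*a^5 - 4.0147*a^4 - 1.145*a^3 + 8.9239*a^2 + 20.9876*a - 0.776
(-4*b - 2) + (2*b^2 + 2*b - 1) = 2*b^2 - 2*b - 3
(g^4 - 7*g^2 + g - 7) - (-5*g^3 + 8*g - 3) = g^4 + 5*g^3 - 7*g^2 - 7*g - 4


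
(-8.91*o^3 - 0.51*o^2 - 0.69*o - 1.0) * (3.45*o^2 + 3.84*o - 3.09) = -30.7395*o^5 - 35.9739*o^4 + 23.193*o^3 - 4.5237*o^2 - 1.7079*o + 3.09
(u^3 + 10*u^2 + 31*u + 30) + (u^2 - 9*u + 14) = u^3 + 11*u^2 + 22*u + 44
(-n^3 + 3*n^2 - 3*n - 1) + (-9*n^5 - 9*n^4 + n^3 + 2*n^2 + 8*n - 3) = -9*n^5 - 9*n^4 + 5*n^2 + 5*n - 4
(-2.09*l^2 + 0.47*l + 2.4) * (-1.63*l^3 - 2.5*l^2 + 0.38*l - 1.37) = 3.4067*l^5 + 4.4589*l^4 - 5.8812*l^3 - 2.9581*l^2 + 0.2681*l - 3.288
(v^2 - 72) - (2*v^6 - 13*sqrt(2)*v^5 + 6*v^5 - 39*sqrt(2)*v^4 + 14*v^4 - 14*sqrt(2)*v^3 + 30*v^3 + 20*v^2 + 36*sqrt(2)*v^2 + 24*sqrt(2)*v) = -2*v^6 - 6*v^5 + 13*sqrt(2)*v^5 - 14*v^4 + 39*sqrt(2)*v^4 - 30*v^3 + 14*sqrt(2)*v^3 - 36*sqrt(2)*v^2 - 19*v^2 - 24*sqrt(2)*v - 72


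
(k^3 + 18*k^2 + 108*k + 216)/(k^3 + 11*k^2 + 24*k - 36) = (k + 6)/(k - 1)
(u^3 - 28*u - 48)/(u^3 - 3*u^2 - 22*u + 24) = (u + 2)/(u - 1)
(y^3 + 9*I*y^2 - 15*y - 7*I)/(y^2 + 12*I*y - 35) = (y^2 + 2*I*y - 1)/(y + 5*I)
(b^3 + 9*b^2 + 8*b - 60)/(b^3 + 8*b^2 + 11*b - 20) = (b^2 + 4*b - 12)/(b^2 + 3*b - 4)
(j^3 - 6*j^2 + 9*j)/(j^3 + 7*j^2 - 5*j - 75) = j*(j - 3)/(j^2 + 10*j + 25)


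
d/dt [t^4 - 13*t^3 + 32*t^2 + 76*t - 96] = 4*t^3 - 39*t^2 + 64*t + 76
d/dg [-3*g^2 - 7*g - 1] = -6*g - 7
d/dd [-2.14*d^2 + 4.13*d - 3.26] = 4.13 - 4.28*d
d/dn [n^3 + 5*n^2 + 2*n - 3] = 3*n^2 + 10*n + 2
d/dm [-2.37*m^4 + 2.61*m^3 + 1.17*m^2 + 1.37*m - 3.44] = -9.48*m^3 + 7.83*m^2 + 2.34*m + 1.37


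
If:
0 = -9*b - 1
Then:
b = -1/9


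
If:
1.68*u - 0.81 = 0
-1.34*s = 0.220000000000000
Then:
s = -0.16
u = 0.48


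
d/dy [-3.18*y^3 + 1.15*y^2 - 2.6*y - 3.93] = -9.54*y^2 + 2.3*y - 2.6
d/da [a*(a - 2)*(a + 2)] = 3*a^2 - 4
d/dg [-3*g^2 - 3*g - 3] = -6*g - 3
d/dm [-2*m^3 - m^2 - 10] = 2*m*(-3*m - 1)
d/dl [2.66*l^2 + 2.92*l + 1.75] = 5.32*l + 2.92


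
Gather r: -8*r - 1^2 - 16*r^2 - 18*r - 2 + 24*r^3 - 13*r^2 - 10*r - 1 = 24*r^3 - 29*r^2 - 36*r - 4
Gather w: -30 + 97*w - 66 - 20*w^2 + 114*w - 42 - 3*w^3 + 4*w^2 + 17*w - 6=-3*w^3 - 16*w^2 + 228*w - 144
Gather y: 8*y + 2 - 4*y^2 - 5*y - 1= -4*y^2 + 3*y + 1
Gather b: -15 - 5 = -20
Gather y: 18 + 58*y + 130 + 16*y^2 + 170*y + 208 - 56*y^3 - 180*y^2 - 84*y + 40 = -56*y^3 - 164*y^2 + 144*y + 396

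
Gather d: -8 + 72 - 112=-48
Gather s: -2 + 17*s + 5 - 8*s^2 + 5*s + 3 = -8*s^2 + 22*s + 6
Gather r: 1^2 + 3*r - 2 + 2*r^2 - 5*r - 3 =2*r^2 - 2*r - 4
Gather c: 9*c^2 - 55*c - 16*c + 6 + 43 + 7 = 9*c^2 - 71*c + 56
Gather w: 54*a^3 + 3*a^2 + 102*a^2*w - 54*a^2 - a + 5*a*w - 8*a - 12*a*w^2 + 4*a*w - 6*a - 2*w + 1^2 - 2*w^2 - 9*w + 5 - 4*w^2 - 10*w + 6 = 54*a^3 - 51*a^2 - 15*a + w^2*(-12*a - 6) + w*(102*a^2 + 9*a - 21) + 12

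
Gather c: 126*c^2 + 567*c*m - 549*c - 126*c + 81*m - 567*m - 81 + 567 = 126*c^2 + c*(567*m - 675) - 486*m + 486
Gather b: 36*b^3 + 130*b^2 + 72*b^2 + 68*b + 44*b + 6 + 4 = 36*b^3 + 202*b^2 + 112*b + 10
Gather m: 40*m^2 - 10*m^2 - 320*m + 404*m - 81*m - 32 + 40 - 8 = 30*m^2 + 3*m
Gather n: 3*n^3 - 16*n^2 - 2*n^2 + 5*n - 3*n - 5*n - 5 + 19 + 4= 3*n^3 - 18*n^2 - 3*n + 18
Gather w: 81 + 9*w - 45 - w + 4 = 8*w + 40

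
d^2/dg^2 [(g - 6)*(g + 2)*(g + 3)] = 6*g - 2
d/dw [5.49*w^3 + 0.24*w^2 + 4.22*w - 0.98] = 16.47*w^2 + 0.48*w + 4.22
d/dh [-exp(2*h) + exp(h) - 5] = (1 - 2*exp(h))*exp(h)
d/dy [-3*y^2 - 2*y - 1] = -6*y - 2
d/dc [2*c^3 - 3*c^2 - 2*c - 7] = 6*c^2 - 6*c - 2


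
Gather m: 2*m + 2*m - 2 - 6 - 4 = 4*m - 12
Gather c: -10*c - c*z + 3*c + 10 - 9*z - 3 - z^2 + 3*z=c*(-z - 7) - z^2 - 6*z + 7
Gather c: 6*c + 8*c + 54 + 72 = 14*c + 126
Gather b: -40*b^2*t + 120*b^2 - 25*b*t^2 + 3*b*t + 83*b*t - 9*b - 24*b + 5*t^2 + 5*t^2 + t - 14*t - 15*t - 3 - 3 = b^2*(120 - 40*t) + b*(-25*t^2 + 86*t - 33) + 10*t^2 - 28*t - 6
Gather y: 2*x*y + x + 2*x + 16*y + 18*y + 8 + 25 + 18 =3*x + y*(2*x + 34) + 51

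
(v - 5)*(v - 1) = v^2 - 6*v + 5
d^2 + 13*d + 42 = (d + 6)*(d + 7)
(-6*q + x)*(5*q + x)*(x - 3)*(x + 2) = -30*q^2*x^2 + 30*q^2*x + 180*q^2 - q*x^3 + q*x^2 + 6*q*x + x^4 - x^3 - 6*x^2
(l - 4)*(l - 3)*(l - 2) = l^3 - 9*l^2 + 26*l - 24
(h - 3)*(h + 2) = h^2 - h - 6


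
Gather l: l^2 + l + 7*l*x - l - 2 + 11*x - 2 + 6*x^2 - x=l^2 + 7*l*x + 6*x^2 + 10*x - 4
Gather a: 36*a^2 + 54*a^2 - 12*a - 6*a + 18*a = 90*a^2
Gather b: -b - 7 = -b - 7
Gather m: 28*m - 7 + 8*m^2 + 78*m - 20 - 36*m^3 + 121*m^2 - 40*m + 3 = -36*m^3 + 129*m^2 + 66*m - 24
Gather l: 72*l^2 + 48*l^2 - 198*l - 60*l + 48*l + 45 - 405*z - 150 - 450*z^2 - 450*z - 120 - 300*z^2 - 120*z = 120*l^2 - 210*l - 750*z^2 - 975*z - 225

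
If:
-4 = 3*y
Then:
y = -4/3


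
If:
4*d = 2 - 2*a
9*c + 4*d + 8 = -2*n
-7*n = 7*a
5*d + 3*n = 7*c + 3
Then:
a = 131/155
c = -114/155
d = 12/155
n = -131/155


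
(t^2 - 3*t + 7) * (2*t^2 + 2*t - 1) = 2*t^4 - 4*t^3 + 7*t^2 + 17*t - 7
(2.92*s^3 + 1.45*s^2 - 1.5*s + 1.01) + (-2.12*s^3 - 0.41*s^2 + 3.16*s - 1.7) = 0.8*s^3 + 1.04*s^2 + 1.66*s - 0.69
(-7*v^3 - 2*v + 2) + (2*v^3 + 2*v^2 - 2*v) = -5*v^3 + 2*v^2 - 4*v + 2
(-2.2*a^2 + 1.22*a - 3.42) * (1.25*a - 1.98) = -2.75*a^3 + 5.881*a^2 - 6.6906*a + 6.7716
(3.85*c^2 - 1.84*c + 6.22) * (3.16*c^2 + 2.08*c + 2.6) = 12.166*c^4 + 2.1936*c^3 + 25.838*c^2 + 8.1536*c + 16.172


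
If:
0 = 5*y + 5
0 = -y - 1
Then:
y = -1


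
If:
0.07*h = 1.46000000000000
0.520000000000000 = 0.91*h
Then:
No Solution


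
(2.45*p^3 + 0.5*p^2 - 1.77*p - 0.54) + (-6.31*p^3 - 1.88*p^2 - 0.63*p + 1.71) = -3.86*p^3 - 1.38*p^2 - 2.4*p + 1.17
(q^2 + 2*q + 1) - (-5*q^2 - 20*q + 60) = 6*q^2 + 22*q - 59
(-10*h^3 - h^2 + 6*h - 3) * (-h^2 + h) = 10*h^5 - 9*h^4 - 7*h^3 + 9*h^2 - 3*h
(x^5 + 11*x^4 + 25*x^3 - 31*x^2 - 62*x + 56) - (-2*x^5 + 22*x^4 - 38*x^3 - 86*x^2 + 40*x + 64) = 3*x^5 - 11*x^4 + 63*x^3 + 55*x^2 - 102*x - 8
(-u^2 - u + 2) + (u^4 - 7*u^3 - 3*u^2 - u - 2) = u^4 - 7*u^3 - 4*u^2 - 2*u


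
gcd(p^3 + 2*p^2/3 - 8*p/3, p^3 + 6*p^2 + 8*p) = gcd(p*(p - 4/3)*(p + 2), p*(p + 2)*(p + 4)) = p^2 + 2*p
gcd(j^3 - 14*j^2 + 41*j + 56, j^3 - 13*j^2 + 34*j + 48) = j^2 - 7*j - 8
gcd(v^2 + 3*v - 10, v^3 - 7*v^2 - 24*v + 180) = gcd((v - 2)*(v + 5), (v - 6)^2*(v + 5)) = v + 5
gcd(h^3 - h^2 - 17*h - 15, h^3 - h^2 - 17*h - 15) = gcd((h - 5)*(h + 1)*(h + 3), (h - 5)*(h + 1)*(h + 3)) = h^3 - h^2 - 17*h - 15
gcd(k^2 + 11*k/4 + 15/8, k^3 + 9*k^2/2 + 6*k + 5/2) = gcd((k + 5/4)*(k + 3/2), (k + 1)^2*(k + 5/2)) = 1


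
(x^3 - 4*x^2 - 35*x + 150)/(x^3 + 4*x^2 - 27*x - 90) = (x - 5)/(x + 3)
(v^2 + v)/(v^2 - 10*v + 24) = v*(v + 1)/(v^2 - 10*v + 24)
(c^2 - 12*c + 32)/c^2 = 1 - 12/c + 32/c^2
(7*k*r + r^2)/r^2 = (7*k + r)/r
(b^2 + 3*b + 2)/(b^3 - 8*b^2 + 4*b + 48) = (b + 1)/(b^2 - 10*b + 24)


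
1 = 1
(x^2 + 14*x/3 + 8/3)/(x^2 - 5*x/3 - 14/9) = 3*(x + 4)/(3*x - 7)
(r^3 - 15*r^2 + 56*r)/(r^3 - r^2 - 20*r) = (-r^2 + 15*r - 56)/(-r^2 + r + 20)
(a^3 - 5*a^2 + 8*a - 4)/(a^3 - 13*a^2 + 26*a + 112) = (a^3 - 5*a^2 + 8*a - 4)/(a^3 - 13*a^2 + 26*a + 112)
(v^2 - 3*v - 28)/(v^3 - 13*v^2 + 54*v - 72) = (v^2 - 3*v - 28)/(v^3 - 13*v^2 + 54*v - 72)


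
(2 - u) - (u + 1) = 1 - 2*u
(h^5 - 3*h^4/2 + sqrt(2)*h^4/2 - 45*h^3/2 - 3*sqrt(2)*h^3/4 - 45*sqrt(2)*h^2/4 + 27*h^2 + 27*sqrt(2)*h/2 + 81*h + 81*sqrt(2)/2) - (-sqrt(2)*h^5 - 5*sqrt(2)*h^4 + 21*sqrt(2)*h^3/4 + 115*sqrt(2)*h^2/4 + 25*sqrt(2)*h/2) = h^5 + sqrt(2)*h^5 - 3*h^4/2 + 11*sqrt(2)*h^4/2 - 45*h^3/2 - 6*sqrt(2)*h^3 - 40*sqrt(2)*h^2 + 27*h^2 + sqrt(2)*h + 81*h + 81*sqrt(2)/2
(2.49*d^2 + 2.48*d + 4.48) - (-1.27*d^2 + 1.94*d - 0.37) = 3.76*d^2 + 0.54*d + 4.85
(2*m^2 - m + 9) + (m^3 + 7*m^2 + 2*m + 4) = m^3 + 9*m^2 + m + 13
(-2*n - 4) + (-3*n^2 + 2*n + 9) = 5 - 3*n^2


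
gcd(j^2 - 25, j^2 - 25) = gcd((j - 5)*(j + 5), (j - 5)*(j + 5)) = j^2 - 25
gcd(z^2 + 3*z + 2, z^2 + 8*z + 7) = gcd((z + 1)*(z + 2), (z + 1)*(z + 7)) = z + 1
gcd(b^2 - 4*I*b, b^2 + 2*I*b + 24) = b - 4*I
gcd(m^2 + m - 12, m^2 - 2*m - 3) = m - 3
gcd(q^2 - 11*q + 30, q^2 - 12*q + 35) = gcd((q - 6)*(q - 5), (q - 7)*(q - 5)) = q - 5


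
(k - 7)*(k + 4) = k^2 - 3*k - 28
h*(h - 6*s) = h^2 - 6*h*s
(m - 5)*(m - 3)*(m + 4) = m^3 - 4*m^2 - 17*m + 60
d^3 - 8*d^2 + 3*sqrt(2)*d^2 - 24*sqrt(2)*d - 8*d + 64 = (d - 8)*(d - sqrt(2))*(d + 4*sqrt(2))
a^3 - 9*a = a*(a - 3)*(a + 3)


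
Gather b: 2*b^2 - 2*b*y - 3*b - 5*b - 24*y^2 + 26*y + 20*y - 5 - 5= 2*b^2 + b*(-2*y - 8) - 24*y^2 + 46*y - 10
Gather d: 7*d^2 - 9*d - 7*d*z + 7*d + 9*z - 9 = 7*d^2 + d*(-7*z - 2) + 9*z - 9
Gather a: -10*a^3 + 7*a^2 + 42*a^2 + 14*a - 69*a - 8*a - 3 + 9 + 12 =-10*a^3 + 49*a^2 - 63*a + 18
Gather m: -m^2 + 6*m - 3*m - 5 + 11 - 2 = -m^2 + 3*m + 4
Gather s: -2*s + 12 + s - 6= 6 - s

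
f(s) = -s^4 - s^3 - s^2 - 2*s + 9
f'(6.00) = -986.00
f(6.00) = -1551.00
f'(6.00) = -986.00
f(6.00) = -1551.00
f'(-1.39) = 5.73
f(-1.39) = 8.80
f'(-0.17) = -1.73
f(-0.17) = 9.32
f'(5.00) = -587.00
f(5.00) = -776.00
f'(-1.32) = 4.61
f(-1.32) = 9.16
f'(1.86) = -41.84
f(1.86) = -16.58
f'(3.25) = -177.50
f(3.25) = -153.96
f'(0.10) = -2.23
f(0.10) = 8.79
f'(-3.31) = 116.81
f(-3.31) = -79.11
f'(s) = -4*s^3 - 3*s^2 - 2*s - 2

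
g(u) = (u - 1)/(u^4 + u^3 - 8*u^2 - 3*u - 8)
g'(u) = (u - 1)*(-4*u^3 - 3*u^2 + 16*u + 3)/(u^4 + u^3 - 8*u^2 - 3*u - 8)^2 + 1/(u^4 + u^3 - 8*u^2 - 3*u - 8) = (u^4 + u^3 - 8*u^2 - 3*u - (u - 1)*(4*u^3 + 3*u^2 - 16*u - 3) - 8)/(-u^4 - u^3 + 8*u^2 + 3*u + 8)^2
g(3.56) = 0.03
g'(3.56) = -0.04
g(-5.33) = -0.01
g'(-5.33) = -0.01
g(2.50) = -0.14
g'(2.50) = -0.58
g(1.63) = -0.03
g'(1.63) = -0.04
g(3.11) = 0.07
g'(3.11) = -0.21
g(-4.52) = -0.03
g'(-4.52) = -0.04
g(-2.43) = 0.13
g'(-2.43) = -0.05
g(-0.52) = 0.18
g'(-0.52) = -0.00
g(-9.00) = 0.00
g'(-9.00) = 0.00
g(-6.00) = -0.00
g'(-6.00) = -0.00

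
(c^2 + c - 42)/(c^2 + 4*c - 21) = (c - 6)/(c - 3)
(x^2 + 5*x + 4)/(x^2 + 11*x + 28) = (x + 1)/(x + 7)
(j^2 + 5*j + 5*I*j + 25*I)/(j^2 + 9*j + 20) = (j + 5*I)/(j + 4)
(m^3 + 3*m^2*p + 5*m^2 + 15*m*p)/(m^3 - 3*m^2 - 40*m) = (m + 3*p)/(m - 8)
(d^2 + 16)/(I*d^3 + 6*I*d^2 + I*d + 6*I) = -I*(d^2 + 16)/(d^3 + 6*d^2 + d + 6)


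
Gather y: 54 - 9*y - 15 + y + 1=40 - 8*y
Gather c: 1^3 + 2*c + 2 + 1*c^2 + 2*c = c^2 + 4*c + 3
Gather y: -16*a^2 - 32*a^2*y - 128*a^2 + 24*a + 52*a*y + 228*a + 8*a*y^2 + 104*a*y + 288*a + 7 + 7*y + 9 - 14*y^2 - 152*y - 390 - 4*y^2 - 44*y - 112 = -144*a^2 + 540*a + y^2*(8*a - 18) + y*(-32*a^2 + 156*a - 189) - 486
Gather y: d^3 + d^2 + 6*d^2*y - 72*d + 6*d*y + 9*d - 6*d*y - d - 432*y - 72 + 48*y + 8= d^3 + d^2 - 64*d + y*(6*d^2 - 384) - 64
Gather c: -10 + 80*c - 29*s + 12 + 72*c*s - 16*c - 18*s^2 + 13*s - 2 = c*(72*s + 64) - 18*s^2 - 16*s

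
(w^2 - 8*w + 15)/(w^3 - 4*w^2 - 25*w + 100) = (w - 3)/(w^2 + w - 20)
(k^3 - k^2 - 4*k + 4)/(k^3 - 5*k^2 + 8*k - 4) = (k + 2)/(k - 2)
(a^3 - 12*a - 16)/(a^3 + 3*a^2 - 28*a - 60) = (a^2 - 2*a - 8)/(a^2 + a - 30)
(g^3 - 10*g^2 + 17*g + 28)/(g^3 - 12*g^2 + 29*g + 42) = (g - 4)/(g - 6)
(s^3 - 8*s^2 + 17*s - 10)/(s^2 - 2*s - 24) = (-s^3 + 8*s^2 - 17*s + 10)/(-s^2 + 2*s + 24)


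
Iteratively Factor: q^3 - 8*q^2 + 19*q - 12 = (q - 1)*(q^2 - 7*q + 12) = (q - 4)*(q - 1)*(q - 3)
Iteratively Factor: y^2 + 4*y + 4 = (y + 2)*(y + 2)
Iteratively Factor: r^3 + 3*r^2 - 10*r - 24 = (r - 3)*(r^2 + 6*r + 8) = (r - 3)*(r + 2)*(r + 4)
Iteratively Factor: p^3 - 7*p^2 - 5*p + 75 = (p - 5)*(p^2 - 2*p - 15) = (p - 5)^2*(p + 3)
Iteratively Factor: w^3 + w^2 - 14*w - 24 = (w - 4)*(w^2 + 5*w + 6) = (w - 4)*(w + 3)*(w + 2)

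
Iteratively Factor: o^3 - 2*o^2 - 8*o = (o + 2)*(o^2 - 4*o) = o*(o + 2)*(o - 4)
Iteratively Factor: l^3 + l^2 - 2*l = (l)*(l^2 + l - 2) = l*(l - 1)*(l + 2)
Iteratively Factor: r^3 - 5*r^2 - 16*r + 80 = (r - 5)*(r^2 - 16) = (r - 5)*(r - 4)*(r + 4)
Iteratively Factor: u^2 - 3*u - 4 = (u - 4)*(u + 1)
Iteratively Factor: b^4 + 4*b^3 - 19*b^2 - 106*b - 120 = (b + 4)*(b^3 - 19*b - 30) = (b + 2)*(b + 4)*(b^2 - 2*b - 15) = (b + 2)*(b + 3)*(b + 4)*(b - 5)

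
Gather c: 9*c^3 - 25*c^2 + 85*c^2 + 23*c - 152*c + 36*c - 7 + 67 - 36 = 9*c^3 + 60*c^2 - 93*c + 24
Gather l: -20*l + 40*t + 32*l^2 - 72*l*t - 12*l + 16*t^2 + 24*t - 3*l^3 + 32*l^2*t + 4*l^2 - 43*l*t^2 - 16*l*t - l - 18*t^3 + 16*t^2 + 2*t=-3*l^3 + l^2*(32*t + 36) + l*(-43*t^2 - 88*t - 33) - 18*t^3 + 32*t^2 + 66*t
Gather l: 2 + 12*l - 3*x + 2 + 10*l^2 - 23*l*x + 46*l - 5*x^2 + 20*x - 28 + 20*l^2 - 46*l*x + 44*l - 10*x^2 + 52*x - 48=30*l^2 + l*(102 - 69*x) - 15*x^2 + 69*x - 72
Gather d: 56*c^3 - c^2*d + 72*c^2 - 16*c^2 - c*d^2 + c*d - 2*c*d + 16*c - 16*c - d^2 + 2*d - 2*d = 56*c^3 + 56*c^2 + d^2*(-c - 1) + d*(-c^2 - c)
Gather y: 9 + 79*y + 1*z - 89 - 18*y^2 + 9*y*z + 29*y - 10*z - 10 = -18*y^2 + y*(9*z + 108) - 9*z - 90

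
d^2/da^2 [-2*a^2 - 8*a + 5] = -4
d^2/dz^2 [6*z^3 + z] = 36*z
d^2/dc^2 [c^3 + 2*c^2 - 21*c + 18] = 6*c + 4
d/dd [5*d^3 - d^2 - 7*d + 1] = 15*d^2 - 2*d - 7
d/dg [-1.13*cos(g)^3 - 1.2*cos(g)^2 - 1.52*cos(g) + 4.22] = (3.39*cos(g)^2 + 2.4*cos(g) + 1.52)*sin(g)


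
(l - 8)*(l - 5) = l^2 - 13*l + 40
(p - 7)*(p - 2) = p^2 - 9*p + 14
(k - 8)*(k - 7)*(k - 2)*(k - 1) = k^4 - 18*k^3 + 103*k^2 - 198*k + 112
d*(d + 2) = d^2 + 2*d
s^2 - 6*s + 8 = (s - 4)*(s - 2)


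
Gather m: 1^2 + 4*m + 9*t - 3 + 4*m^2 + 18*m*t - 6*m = 4*m^2 + m*(18*t - 2) + 9*t - 2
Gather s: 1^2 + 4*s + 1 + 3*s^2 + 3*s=3*s^2 + 7*s + 2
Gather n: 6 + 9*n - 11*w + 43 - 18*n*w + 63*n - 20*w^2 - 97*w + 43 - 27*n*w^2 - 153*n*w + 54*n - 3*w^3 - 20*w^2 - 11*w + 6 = n*(-27*w^2 - 171*w + 126) - 3*w^3 - 40*w^2 - 119*w + 98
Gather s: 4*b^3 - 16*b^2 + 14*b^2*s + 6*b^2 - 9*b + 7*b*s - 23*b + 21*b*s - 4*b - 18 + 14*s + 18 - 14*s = 4*b^3 - 10*b^2 - 36*b + s*(14*b^2 + 28*b)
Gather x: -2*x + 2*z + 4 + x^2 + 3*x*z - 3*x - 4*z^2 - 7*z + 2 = x^2 + x*(3*z - 5) - 4*z^2 - 5*z + 6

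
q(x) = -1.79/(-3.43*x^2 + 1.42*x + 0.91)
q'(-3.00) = 0.03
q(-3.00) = 0.05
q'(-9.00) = 0.00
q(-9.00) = 0.01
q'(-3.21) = 0.03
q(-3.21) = 0.05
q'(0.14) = 0.76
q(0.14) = -1.72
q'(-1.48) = 0.27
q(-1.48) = 0.21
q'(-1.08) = 0.74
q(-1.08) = 0.39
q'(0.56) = -10.94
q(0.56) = -2.84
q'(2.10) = -0.18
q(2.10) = 0.16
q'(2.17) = -0.16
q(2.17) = 0.15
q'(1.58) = -0.58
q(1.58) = 0.33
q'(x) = -1.79*(6.86*x - 1.42)/(-3.43*x^2 + 1.42*x + 0.91)^2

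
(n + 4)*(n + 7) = n^2 + 11*n + 28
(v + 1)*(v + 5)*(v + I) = v^3 + 6*v^2 + I*v^2 + 5*v + 6*I*v + 5*I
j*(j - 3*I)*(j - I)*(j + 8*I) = j^4 + 4*I*j^3 + 29*j^2 - 24*I*j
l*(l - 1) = l^2 - l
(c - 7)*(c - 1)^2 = c^3 - 9*c^2 + 15*c - 7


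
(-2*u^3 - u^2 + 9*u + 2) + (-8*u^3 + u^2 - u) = -10*u^3 + 8*u + 2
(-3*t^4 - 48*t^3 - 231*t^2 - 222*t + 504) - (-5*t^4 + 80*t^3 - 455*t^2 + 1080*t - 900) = 2*t^4 - 128*t^3 + 224*t^2 - 1302*t + 1404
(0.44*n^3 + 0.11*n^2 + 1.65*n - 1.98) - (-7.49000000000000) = 0.44*n^3 + 0.11*n^2 + 1.65*n + 5.51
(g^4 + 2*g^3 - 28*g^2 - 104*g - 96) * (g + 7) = g^5 + 9*g^4 - 14*g^3 - 300*g^2 - 824*g - 672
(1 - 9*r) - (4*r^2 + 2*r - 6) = -4*r^2 - 11*r + 7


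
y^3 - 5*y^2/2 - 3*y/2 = y*(y - 3)*(y + 1/2)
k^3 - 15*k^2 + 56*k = k*(k - 8)*(k - 7)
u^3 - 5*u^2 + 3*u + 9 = (u - 3)^2*(u + 1)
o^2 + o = o*(o + 1)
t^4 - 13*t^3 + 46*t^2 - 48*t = t*(t - 8)*(t - 3)*(t - 2)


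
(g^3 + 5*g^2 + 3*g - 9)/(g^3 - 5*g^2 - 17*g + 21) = (g + 3)/(g - 7)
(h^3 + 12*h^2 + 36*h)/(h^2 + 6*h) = h + 6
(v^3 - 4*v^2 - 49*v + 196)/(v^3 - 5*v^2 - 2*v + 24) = (v^2 - 49)/(v^2 - v - 6)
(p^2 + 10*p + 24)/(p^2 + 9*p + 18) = (p + 4)/(p + 3)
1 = 1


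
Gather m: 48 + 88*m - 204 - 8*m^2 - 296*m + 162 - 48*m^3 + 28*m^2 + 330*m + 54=-48*m^3 + 20*m^2 + 122*m + 60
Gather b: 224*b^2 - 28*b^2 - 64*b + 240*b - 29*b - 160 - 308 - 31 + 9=196*b^2 + 147*b - 490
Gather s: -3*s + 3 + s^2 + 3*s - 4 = s^2 - 1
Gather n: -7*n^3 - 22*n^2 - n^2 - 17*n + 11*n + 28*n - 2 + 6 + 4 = -7*n^3 - 23*n^2 + 22*n + 8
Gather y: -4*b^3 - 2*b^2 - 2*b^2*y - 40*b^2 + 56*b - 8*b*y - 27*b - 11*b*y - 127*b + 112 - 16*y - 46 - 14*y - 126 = -4*b^3 - 42*b^2 - 98*b + y*(-2*b^2 - 19*b - 30) - 60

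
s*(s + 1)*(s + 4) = s^3 + 5*s^2 + 4*s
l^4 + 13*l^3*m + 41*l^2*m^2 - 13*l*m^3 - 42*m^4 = (l - m)*(l + m)*(l + 6*m)*(l + 7*m)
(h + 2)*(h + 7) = h^2 + 9*h + 14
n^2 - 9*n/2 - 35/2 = (n - 7)*(n + 5/2)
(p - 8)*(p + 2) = p^2 - 6*p - 16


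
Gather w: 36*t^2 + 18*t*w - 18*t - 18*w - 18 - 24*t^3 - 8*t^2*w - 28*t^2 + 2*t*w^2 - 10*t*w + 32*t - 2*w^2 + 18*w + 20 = -24*t^3 + 8*t^2 + 14*t + w^2*(2*t - 2) + w*(-8*t^2 + 8*t) + 2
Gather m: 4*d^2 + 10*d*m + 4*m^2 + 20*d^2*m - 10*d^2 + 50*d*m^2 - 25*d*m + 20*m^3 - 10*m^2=-6*d^2 + 20*m^3 + m^2*(50*d - 6) + m*(20*d^2 - 15*d)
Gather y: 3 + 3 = 6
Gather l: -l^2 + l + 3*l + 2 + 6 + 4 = -l^2 + 4*l + 12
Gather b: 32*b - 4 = 32*b - 4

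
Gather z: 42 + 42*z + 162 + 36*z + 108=78*z + 312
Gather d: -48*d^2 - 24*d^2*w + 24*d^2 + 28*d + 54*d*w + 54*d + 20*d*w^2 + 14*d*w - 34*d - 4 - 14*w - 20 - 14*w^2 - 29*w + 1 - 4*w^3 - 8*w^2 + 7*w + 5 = d^2*(-24*w - 24) + d*(20*w^2 + 68*w + 48) - 4*w^3 - 22*w^2 - 36*w - 18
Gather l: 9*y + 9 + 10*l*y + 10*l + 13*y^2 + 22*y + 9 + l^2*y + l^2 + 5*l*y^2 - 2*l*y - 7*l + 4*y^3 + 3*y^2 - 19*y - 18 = l^2*(y + 1) + l*(5*y^2 + 8*y + 3) + 4*y^3 + 16*y^2 + 12*y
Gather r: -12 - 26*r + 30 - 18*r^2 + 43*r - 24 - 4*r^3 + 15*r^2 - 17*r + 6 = -4*r^3 - 3*r^2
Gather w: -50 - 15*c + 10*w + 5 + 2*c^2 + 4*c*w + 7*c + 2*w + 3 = 2*c^2 - 8*c + w*(4*c + 12) - 42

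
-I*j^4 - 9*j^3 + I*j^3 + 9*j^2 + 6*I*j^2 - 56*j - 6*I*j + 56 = (j - 7*I)*(j - 4*I)*(j + 2*I)*(-I*j + I)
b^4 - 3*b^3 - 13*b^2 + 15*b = b*(b - 5)*(b - 1)*(b + 3)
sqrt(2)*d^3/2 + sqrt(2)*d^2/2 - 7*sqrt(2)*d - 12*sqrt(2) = (d - 4)*(d + 3)*(sqrt(2)*d/2 + sqrt(2))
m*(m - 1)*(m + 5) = m^3 + 4*m^2 - 5*m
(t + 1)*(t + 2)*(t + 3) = t^3 + 6*t^2 + 11*t + 6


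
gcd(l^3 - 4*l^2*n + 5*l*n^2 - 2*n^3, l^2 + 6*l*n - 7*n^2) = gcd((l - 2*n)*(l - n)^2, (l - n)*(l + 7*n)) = l - n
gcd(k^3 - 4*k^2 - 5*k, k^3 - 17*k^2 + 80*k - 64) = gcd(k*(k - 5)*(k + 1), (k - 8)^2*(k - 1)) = 1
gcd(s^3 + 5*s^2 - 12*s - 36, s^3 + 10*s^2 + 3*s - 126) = s^2 + 3*s - 18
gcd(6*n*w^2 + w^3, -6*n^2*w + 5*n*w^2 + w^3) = 6*n*w + w^2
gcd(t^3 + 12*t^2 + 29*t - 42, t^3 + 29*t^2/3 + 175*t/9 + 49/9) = t + 7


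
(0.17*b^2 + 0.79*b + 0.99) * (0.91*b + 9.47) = 0.1547*b^3 + 2.3288*b^2 + 8.3822*b + 9.3753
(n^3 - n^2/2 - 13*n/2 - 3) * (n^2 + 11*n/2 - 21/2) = n^5 + 5*n^4 - 79*n^3/4 - 67*n^2/2 + 207*n/4 + 63/2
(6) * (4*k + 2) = 24*k + 12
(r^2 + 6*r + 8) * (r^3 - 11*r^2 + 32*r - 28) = r^5 - 5*r^4 - 26*r^3 + 76*r^2 + 88*r - 224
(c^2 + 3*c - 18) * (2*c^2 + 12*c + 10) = 2*c^4 + 18*c^3 + 10*c^2 - 186*c - 180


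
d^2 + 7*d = d*(d + 7)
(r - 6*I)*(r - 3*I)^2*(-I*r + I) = -I*r^4 - 12*r^3 + I*r^3 + 12*r^2 + 45*I*r^2 + 54*r - 45*I*r - 54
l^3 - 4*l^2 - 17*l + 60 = (l - 5)*(l - 3)*(l + 4)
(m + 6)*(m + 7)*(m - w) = m^3 - m^2*w + 13*m^2 - 13*m*w + 42*m - 42*w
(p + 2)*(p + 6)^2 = p^3 + 14*p^2 + 60*p + 72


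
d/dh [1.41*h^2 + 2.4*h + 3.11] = 2.82*h + 2.4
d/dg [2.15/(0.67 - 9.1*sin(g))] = 19.565*cos(g)/(9.1*sin(g) - 0.67)^2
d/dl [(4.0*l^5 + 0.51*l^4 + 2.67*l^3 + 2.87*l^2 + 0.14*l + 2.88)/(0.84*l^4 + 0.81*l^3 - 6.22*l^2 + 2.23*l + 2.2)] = (3.36*l^8 + 6.48*l^7 - 76.4697*l^6 + 24.514*l^5 + 28.127*l^4 + 6.4926*l^3 + 17.8945*l^2 + 48.4552*l - 6.1144)/(0.7056*l^8 + 1.3608*l^7 - 9.7935*l^6 - 6.33*l^5 + 45.997*l^4 - 24.1772*l^3 - 22.3951*l^2 + 9.812*l + 4.84)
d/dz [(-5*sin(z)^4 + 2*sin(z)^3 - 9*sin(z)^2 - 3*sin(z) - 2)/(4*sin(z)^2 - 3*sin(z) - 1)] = (-40*sin(z)^5 + 53*sin(z)^4 + 8*sin(z)^3 + 33*sin(z)^2 + 34*sin(z) - 3)*cos(z)/((sin(z) - 1)^2*(4*sin(z) + 1)^2)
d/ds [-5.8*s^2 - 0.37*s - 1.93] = -11.6*s - 0.37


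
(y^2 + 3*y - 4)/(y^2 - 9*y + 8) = (y + 4)/(y - 8)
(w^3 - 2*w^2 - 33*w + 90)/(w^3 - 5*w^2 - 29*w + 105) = (w^2 + w - 30)/(w^2 - 2*w - 35)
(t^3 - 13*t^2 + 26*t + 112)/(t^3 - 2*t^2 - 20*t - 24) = (t^2 - 15*t + 56)/(t^2 - 4*t - 12)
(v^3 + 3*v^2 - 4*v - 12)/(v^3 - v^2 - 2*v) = (v^2 + 5*v + 6)/(v*(v + 1))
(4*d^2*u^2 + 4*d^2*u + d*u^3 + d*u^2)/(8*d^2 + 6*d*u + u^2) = d*u*(u + 1)/(2*d + u)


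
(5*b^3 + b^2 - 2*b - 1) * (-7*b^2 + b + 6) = -35*b^5 - 2*b^4 + 45*b^3 + 11*b^2 - 13*b - 6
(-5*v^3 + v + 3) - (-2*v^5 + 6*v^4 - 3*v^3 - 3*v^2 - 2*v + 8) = 2*v^5 - 6*v^4 - 2*v^3 + 3*v^2 + 3*v - 5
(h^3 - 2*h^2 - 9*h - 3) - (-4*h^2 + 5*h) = h^3 + 2*h^2 - 14*h - 3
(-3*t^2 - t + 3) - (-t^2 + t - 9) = -2*t^2 - 2*t + 12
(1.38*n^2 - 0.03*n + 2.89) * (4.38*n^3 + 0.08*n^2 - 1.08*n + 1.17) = 6.0444*n^5 - 0.021*n^4 + 11.1654*n^3 + 1.8782*n^2 - 3.1563*n + 3.3813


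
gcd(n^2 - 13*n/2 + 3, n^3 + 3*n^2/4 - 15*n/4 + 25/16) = n - 1/2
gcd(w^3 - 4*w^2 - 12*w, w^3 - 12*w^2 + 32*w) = w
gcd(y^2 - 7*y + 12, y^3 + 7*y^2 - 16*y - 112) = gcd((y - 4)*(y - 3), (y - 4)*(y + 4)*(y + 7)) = y - 4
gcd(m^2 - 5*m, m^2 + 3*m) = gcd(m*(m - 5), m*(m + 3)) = m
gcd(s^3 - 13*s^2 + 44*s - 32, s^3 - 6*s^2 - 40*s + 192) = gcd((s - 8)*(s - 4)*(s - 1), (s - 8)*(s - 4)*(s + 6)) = s^2 - 12*s + 32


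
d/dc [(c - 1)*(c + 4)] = 2*c + 3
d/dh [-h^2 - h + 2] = -2*h - 1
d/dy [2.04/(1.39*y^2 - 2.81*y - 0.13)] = (5.7324 - 5.6712*y)/(-1.39*y^2 + 2.81*y + 0.13)^2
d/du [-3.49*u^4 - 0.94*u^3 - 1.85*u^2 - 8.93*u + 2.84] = -13.96*u^3 - 2.82*u^2 - 3.7*u - 8.93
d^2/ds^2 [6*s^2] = 12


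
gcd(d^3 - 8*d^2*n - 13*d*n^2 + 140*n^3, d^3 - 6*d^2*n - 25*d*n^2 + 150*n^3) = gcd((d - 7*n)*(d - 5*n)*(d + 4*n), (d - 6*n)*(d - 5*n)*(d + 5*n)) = d - 5*n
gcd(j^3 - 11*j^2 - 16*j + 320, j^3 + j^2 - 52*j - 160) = j^2 - 3*j - 40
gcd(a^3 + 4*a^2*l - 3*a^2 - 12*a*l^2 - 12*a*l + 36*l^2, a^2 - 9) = a - 3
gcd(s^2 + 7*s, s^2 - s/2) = s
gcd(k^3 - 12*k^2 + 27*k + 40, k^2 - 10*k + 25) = k - 5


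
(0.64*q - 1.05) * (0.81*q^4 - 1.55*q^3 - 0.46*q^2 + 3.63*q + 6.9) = 0.5184*q^5 - 1.8425*q^4 + 1.3331*q^3 + 2.8062*q^2 + 0.6045*q - 7.245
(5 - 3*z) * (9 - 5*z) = 15*z^2 - 52*z + 45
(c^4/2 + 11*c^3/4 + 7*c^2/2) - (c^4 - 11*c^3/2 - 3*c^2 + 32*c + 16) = -c^4/2 + 33*c^3/4 + 13*c^2/2 - 32*c - 16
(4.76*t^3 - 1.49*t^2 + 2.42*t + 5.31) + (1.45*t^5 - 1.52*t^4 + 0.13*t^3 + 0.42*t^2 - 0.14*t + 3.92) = 1.45*t^5 - 1.52*t^4 + 4.89*t^3 - 1.07*t^2 + 2.28*t + 9.23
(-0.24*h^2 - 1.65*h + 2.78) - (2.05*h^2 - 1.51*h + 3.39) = -2.29*h^2 - 0.14*h - 0.61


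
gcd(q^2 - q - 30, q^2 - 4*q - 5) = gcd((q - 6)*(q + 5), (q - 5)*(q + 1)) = 1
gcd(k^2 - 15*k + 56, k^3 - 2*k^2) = 1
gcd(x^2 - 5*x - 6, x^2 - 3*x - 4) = x + 1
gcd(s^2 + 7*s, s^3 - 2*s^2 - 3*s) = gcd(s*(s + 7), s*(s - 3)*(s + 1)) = s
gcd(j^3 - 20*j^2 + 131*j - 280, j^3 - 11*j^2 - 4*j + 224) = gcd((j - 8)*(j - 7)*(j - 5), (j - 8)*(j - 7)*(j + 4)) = j^2 - 15*j + 56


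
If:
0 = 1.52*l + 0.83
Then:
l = -0.55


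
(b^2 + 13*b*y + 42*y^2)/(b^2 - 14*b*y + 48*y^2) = (b^2 + 13*b*y + 42*y^2)/(b^2 - 14*b*y + 48*y^2)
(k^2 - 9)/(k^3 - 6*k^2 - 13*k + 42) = (k - 3)/(k^2 - 9*k + 14)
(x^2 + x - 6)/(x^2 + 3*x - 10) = (x + 3)/(x + 5)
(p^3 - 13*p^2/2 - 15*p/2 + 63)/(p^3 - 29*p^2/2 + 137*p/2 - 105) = (p + 3)/(p - 5)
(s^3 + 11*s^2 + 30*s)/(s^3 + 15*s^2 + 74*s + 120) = s/(s + 4)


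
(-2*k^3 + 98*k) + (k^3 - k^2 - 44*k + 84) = -k^3 - k^2 + 54*k + 84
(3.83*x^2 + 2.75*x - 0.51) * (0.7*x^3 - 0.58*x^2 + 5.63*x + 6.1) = 2.681*x^5 - 0.2964*x^4 + 19.6109*x^3 + 39.1413*x^2 + 13.9037*x - 3.111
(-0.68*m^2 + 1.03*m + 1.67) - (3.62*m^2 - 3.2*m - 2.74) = -4.3*m^2 + 4.23*m + 4.41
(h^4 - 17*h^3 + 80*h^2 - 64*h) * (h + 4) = h^5 - 13*h^4 + 12*h^3 + 256*h^2 - 256*h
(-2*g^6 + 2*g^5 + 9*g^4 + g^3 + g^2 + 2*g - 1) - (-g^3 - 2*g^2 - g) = -2*g^6 + 2*g^5 + 9*g^4 + 2*g^3 + 3*g^2 + 3*g - 1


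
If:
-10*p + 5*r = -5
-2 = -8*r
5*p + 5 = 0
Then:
No Solution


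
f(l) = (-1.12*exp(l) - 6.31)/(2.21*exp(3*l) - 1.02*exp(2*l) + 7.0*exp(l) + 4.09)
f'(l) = (-1.12*exp(l) - 6.31)*(-6.63*exp(3*l) + 2.04*exp(2*l) - 7.0*exp(l))/(2.21*exp(3*l) - 1.02*exp(2*l) + 7.0*exp(l) + 4.09)^2 - 1.12*exp(l)/(2.21*exp(3*l) - 1.02*exp(2*l) + 7.0*exp(l) + 4.09)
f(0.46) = -0.38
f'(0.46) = 0.49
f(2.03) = -0.02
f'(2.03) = 0.04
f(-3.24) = -1.46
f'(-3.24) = 0.08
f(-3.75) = -1.49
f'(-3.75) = 0.05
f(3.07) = -0.00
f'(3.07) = 0.00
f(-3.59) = -1.48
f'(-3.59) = 0.06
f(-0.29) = -0.74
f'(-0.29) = 0.44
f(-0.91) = -0.98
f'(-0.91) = 0.35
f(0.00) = -0.61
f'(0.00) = 0.48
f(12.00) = 0.00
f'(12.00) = 0.00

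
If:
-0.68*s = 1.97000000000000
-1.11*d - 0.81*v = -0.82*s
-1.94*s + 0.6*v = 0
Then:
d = 4.70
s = -2.90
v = -9.37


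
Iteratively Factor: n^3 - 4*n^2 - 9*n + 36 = (n + 3)*(n^2 - 7*n + 12) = (n - 4)*(n + 3)*(n - 3)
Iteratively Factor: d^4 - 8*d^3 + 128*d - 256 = (d - 4)*(d^3 - 4*d^2 - 16*d + 64) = (d - 4)^2*(d^2 - 16) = (d - 4)^3*(d + 4)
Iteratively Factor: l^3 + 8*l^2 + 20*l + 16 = (l + 2)*(l^2 + 6*l + 8) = (l + 2)*(l + 4)*(l + 2)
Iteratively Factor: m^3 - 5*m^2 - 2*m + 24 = (m - 4)*(m^2 - m - 6) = (m - 4)*(m + 2)*(m - 3)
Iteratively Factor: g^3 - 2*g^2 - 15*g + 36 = (g - 3)*(g^2 + g - 12) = (g - 3)*(g + 4)*(g - 3)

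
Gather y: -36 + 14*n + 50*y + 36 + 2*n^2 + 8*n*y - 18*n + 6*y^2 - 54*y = 2*n^2 - 4*n + 6*y^2 + y*(8*n - 4)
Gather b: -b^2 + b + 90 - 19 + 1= -b^2 + b + 72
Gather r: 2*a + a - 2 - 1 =3*a - 3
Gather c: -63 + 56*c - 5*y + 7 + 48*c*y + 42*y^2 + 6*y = c*(48*y + 56) + 42*y^2 + y - 56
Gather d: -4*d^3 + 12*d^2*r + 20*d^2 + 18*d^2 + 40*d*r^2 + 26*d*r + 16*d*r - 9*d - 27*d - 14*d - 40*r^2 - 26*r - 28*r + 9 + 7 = -4*d^3 + d^2*(12*r + 38) + d*(40*r^2 + 42*r - 50) - 40*r^2 - 54*r + 16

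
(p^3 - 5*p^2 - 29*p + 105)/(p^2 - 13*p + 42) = (p^2 + 2*p - 15)/(p - 6)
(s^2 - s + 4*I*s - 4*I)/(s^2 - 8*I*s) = (s^2 - s + 4*I*s - 4*I)/(s*(s - 8*I))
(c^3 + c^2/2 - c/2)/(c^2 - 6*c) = (2*c^2 + c - 1)/(2*(c - 6))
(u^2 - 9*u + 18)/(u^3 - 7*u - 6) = (u - 6)/(u^2 + 3*u + 2)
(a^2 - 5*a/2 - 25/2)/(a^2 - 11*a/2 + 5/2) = (2*a + 5)/(2*a - 1)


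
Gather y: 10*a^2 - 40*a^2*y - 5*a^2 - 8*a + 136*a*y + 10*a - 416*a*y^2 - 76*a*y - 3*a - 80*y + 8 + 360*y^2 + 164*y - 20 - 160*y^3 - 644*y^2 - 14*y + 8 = 5*a^2 - a - 160*y^3 + y^2*(-416*a - 284) + y*(-40*a^2 + 60*a + 70) - 4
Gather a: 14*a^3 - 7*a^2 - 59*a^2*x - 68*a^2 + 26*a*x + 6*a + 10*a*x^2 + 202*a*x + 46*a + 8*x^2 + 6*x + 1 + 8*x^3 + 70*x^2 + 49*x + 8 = 14*a^3 + a^2*(-59*x - 75) + a*(10*x^2 + 228*x + 52) + 8*x^3 + 78*x^2 + 55*x + 9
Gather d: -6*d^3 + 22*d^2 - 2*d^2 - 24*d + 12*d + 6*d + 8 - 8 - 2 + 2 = -6*d^3 + 20*d^2 - 6*d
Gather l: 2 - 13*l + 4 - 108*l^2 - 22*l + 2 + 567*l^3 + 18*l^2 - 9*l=567*l^3 - 90*l^2 - 44*l + 8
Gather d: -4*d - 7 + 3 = -4*d - 4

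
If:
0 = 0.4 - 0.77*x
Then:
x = 0.52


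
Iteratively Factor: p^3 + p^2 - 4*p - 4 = (p + 2)*(p^2 - p - 2) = (p - 2)*(p + 2)*(p + 1)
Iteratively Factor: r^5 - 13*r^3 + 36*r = (r + 3)*(r^4 - 3*r^3 - 4*r^2 + 12*r) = (r - 3)*(r + 3)*(r^3 - 4*r) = r*(r - 3)*(r + 3)*(r^2 - 4) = r*(r - 3)*(r - 2)*(r + 3)*(r + 2)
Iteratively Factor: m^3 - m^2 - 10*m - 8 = (m - 4)*(m^2 + 3*m + 2) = (m - 4)*(m + 2)*(m + 1)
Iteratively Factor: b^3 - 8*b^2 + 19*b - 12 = (b - 1)*(b^2 - 7*b + 12) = (b - 4)*(b - 1)*(b - 3)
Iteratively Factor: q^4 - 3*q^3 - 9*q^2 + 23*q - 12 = (q + 3)*(q^3 - 6*q^2 + 9*q - 4) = (q - 4)*(q + 3)*(q^2 - 2*q + 1) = (q - 4)*(q - 1)*(q + 3)*(q - 1)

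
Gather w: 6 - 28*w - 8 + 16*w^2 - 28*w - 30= 16*w^2 - 56*w - 32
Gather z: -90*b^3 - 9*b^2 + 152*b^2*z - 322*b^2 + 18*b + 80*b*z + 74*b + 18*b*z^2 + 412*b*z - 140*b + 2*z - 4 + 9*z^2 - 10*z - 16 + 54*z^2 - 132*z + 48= -90*b^3 - 331*b^2 - 48*b + z^2*(18*b + 63) + z*(152*b^2 + 492*b - 140) + 28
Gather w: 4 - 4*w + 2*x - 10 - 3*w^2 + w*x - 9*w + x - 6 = -3*w^2 + w*(x - 13) + 3*x - 12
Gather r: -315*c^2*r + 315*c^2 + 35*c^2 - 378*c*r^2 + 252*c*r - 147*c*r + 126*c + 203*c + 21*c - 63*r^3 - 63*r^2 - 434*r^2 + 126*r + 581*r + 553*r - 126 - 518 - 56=350*c^2 + 350*c - 63*r^3 + r^2*(-378*c - 497) + r*(-315*c^2 + 105*c + 1260) - 700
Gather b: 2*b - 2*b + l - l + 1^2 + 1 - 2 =0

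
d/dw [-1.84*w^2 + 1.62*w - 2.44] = 1.62 - 3.68*w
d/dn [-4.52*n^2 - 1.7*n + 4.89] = -9.04*n - 1.7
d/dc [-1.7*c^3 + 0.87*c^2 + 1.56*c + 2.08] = -5.1*c^2 + 1.74*c + 1.56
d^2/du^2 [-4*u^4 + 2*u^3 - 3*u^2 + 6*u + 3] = -48*u^2 + 12*u - 6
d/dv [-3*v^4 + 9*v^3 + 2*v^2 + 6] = v*(-12*v^2 + 27*v + 4)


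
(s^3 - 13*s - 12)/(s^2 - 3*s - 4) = s + 3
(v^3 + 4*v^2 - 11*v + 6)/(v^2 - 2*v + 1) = v + 6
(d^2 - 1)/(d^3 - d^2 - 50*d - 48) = (d - 1)/(d^2 - 2*d - 48)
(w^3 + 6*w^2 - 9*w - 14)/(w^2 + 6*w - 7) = (w^2 - w - 2)/(w - 1)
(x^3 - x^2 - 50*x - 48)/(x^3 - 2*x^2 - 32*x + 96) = (x^2 - 7*x - 8)/(x^2 - 8*x + 16)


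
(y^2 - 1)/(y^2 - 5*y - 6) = (y - 1)/(y - 6)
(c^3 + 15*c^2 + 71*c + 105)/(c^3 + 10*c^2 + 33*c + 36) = (c^2 + 12*c + 35)/(c^2 + 7*c + 12)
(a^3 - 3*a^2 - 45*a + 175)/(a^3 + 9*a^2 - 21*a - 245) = (a - 5)/(a + 7)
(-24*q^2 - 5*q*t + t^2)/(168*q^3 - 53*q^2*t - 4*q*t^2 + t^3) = (-3*q - t)/(21*q^2 - 4*q*t - t^2)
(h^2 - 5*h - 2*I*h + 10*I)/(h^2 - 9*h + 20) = (h - 2*I)/(h - 4)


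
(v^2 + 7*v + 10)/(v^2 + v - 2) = (v + 5)/(v - 1)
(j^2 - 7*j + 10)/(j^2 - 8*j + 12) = (j - 5)/(j - 6)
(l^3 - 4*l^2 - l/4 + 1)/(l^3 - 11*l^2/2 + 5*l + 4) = (l - 1/2)/(l - 2)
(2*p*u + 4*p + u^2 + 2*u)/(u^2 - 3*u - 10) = (2*p + u)/(u - 5)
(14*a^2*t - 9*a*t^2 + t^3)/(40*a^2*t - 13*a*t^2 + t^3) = (14*a^2 - 9*a*t + t^2)/(40*a^2 - 13*a*t + t^2)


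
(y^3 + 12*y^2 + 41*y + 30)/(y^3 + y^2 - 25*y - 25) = (y + 6)/(y - 5)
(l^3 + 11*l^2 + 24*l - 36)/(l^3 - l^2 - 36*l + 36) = (l + 6)/(l - 6)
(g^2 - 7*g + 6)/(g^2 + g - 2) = (g - 6)/(g + 2)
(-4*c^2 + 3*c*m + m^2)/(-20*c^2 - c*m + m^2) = (c - m)/(5*c - m)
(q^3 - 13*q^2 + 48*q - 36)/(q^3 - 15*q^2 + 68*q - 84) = (q^2 - 7*q + 6)/(q^2 - 9*q + 14)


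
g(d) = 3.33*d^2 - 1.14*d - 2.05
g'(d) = 6.66*d - 1.14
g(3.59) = 36.77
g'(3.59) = 22.77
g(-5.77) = 115.39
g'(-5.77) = -39.57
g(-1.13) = 3.49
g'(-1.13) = -8.67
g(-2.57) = 22.87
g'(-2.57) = -18.26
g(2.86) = 21.93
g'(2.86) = 17.91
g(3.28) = 30.04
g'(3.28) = 20.70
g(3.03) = 25.07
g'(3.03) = 19.04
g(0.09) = -2.13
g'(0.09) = -0.54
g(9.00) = 257.42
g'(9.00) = 58.80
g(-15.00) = 764.30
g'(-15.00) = -101.04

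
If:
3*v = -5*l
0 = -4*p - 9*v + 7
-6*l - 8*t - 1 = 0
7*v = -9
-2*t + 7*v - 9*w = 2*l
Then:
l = 27/35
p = 65/14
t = -197/280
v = -9/7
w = -1279/1260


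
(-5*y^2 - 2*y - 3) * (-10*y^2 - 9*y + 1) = 50*y^4 + 65*y^3 + 43*y^2 + 25*y - 3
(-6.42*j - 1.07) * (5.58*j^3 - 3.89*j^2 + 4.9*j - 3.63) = -35.8236*j^4 + 19.0032*j^3 - 27.2957*j^2 + 18.0616*j + 3.8841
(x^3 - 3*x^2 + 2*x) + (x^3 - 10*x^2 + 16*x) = 2*x^3 - 13*x^2 + 18*x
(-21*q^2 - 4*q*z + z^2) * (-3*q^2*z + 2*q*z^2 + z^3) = 63*q^4*z - 30*q^3*z^2 - 32*q^2*z^3 - 2*q*z^4 + z^5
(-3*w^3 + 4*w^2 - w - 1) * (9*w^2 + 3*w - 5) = -27*w^5 + 27*w^4 + 18*w^3 - 32*w^2 + 2*w + 5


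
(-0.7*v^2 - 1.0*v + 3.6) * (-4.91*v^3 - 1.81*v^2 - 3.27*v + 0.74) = 3.437*v^5 + 6.177*v^4 - 13.577*v^3 - 3.764*v^2 - 12.512*v + 2.664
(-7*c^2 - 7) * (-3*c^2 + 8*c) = 21*c^4 - 56*c^3 + 21*c^2 - 56*c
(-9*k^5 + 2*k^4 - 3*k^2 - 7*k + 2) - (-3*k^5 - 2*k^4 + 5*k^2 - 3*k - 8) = -6*k^5 + 4*k^4 - 8*k^2 - 4*k + 10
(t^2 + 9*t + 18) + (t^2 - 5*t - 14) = 2*t^2 + 4*t + 4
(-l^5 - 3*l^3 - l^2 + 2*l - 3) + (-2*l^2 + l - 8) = -l^5 - 3*l^3 - 3*l^2 + 3*l - 11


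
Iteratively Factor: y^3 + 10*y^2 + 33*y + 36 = (y + 3)*(y^2 + 7*y + 12) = (y + 3)*(y + 4)*(y + 3)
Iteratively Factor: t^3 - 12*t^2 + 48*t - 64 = (t - 4)*(t^2 - 8*t + 16) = (t - 4)^2*(t - 4)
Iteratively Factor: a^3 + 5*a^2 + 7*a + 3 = (a + 1)*(a^2 + 4*a + 3) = (a + 1)*(a + 3)*(a + 1)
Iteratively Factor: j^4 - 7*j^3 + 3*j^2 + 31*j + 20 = (j + 1)*(j^3 - 8*j^2 + 11*j + 20) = (j - 4)*(j + 1)*(j^2 - 4*j - 5) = (j - 5)*(j - 4)*(j + 1)*(j + 1)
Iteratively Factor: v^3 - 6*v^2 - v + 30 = (v - 3)*(v^2 - 3*v - 10) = (v - 5)*(v - 3)*(v + 2)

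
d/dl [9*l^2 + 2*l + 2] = 18*l + 2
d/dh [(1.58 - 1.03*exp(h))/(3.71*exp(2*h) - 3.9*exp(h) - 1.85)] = (3.8213*exp(2*h) - 11.7236*exp(h) + 8.0675)*exp(h)/(13.7641*exp(4*h) - 28.938*exp(3*h) + 1.483*exp(2*h) + 14.43*exp(h) + 3.4225)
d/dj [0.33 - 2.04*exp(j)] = -2.04*exp(j)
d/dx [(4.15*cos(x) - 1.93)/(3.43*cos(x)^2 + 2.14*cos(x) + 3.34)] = (14.2345*cos(x)^2 - 13.2398*cos(x) - 17.9912)*sin(x)/(11.7649*cos(x)^4 + 14.6804*cos(x)^3 + 27.492*cos(x)^2 + 14.2952*cos(x) + 11.1556)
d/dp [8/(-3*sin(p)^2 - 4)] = 96*sin(2*p)/(11 - 3*cos(2*p))^2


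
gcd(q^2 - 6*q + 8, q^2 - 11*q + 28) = q - 4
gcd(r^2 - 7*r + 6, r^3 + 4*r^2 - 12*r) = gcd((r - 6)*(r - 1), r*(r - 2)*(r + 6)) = 1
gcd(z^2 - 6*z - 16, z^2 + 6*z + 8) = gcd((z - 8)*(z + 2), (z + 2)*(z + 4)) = z + 2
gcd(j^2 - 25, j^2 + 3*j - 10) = j + 5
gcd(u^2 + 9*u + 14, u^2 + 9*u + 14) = u^2 + 9*u + 14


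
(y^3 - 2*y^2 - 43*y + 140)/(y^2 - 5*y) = y + 3 - 28/y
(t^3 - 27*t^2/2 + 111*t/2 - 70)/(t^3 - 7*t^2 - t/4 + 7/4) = 2*(2*t^2 - 13*t + 20)/(4*t^2 - 1)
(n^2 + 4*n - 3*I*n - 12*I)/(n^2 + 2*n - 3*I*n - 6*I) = (n + 4)/(n + 2)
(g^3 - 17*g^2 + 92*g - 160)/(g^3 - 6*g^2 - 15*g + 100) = (g^2 - 12*g + 32)/(g^2 - g - 20)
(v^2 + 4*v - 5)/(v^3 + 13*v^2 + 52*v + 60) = (v - 1)/(v^2 + 8*v + 12)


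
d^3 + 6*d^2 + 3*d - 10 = (d - 1)*(d + 2)*(d + 5)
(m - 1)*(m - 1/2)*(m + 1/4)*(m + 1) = m^4 - m^3/4 - 9*m^2/8 + m/4 + 1/8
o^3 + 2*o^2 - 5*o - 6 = (o - 2)*(o + 1)*(o + 3)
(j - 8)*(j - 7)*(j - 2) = j^3 - 17*j^2 + 86*j - 112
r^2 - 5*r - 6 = (r - 6)*(r + 1)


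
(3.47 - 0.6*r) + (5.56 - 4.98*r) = 9.03 - 5.58*r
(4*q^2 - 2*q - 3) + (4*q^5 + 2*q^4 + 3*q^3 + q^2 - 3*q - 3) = 4*q^5 + 2*q^4 + 3*q^3 + 5*q^2 - 5*q - 6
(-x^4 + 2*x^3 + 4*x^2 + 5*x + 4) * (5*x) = -5*x^5 + 10*x^4 + 20*x^3 + 25*x^2 + 20*x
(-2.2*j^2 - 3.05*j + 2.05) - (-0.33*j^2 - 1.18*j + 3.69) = -1.87*j^2 - 1.87*j - 1.64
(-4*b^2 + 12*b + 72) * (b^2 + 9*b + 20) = -4*b^4 - 24*b^3 + 100*b^2 + 888*b + 1440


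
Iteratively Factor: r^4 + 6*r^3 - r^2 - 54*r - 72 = (r - 3)*(r^3 + 9*r^2 + 26*r + 24) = (r - 3)*(r + 2)*(r^2 + 7*r + 12) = (r - 3)*(r + 2)*(r + 4)*(r + 3)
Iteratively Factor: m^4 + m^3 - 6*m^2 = (m + 3)*(m^3 - 2*m^2) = m*(m + 3)*(m^2 - 2*m) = m*(m - 2)*(m + 3)*(m)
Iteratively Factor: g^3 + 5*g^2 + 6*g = (g + 3)*(g^2 + 2*g) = (g + 2)*(g + 3)*(g)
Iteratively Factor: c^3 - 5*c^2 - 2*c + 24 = (c - 3)*(c^2 - 2*c - 8) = (c - 4)*(c - 3)*(c + 2)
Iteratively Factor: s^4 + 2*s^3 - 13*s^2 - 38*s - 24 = (s - 4)*(s^3 + 6*s^2 + 11*s + 6) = (s - 4)*(s + 2)*(s^2 + 4*s + 3) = (s - 4)*(s + 1)*(s + 2)*(s + 3)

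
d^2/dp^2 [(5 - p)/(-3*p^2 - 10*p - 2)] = 2*((5 - 9*p)*(3*p^2 + 10*p + 2) + 4*(p - 5)*(3*p + 5)^2)/(3*p^2 + 10*p + 2)^3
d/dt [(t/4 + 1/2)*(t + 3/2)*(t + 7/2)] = 3*t^2/4 + 7*t/2 + 61/16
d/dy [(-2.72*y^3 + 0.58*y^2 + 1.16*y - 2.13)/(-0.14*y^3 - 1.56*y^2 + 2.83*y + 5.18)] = (4.3244*y^4 - 15.0704*y^3 - 39.7124*y^2 - 0.636800000000001*y + 12.0367)/(0.0196*y^6 + 0.4368*y^5 + 1.6412*y^4 - 10.28*y^3 - 8.1527*y^2 + 29.3188*y + 26.8324)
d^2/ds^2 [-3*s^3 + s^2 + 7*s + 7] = 2 - 18*s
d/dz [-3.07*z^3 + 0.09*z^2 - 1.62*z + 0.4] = -9.21*z^2 + 0.18*z - 1.62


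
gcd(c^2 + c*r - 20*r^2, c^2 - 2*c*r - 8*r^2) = -c + 4*r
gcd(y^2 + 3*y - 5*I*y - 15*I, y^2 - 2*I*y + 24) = 1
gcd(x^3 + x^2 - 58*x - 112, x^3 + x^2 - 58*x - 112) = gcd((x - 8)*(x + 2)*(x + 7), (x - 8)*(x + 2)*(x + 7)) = x^3 + x^2 - 58*x - 112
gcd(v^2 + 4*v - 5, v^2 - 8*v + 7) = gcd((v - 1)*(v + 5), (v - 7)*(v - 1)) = v - 1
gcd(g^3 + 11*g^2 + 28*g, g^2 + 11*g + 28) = g^2 + 11*g + 28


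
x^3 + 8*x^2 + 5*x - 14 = (x - 1)*(x + 2)*(x + 7)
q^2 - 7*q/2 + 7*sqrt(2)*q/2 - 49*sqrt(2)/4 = (q - 7/2)*(q + 7*sqrt(2)/2)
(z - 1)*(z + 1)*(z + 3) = z^3 + 3*z^2 - z - 3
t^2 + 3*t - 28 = (t - 4)*(t + 7)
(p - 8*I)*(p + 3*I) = p^2 - 5*I*p + 24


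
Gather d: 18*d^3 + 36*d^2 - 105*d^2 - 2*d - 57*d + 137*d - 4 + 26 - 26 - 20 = 18*d^3 - 69*d^2 + 78*d - 24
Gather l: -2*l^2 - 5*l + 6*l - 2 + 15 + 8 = -2*l^2 + l + 21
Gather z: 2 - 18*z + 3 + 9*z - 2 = 3 - 9*z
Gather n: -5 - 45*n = -45*n - 5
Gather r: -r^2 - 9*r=-r^2 - 9*r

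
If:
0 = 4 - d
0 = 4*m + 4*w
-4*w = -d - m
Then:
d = 4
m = -4/5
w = 4/5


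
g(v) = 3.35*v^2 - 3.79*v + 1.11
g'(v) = 6.7*v - 3.79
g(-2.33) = 28.13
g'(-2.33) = -19.40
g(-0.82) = 6.47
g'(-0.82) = -9.28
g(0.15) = 0.62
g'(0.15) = -2.78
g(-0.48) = 3.70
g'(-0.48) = -7.01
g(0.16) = 0.59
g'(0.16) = -2.72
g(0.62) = 0.05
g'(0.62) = 0.36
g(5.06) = 67.70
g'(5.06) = 30.11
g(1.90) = 6.00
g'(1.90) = 8.94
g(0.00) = 1.11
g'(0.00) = -3.79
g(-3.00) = 42.63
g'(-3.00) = -23.89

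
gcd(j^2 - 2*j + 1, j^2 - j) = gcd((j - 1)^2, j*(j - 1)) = j - 1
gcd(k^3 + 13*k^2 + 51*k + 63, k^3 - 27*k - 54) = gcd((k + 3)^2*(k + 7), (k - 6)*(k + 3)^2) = k^2 + 6*k + 9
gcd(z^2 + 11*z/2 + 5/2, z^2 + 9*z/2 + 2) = z + 1/2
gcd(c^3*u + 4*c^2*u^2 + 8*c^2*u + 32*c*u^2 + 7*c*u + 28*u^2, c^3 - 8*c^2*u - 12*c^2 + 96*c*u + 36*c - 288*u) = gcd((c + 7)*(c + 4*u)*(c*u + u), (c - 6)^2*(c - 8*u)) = 1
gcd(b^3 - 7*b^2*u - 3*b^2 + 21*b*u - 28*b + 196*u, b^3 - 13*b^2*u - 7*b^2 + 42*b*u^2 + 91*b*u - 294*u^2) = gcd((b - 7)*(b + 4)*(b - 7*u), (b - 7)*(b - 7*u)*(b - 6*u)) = -b^2 + 7*b*u + 7*b - 49*u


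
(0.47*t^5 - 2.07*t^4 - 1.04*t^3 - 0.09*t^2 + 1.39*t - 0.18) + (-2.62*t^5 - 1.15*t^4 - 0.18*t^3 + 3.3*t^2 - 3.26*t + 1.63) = -2.15*t^5 - 3.22*t^4 - 1.22*t^3 + 3.21*t^2 - 1.87*t + 1.45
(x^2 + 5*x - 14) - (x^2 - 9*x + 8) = 14*x - 22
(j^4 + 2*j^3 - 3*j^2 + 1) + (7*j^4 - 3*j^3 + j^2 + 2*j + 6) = 8*j^4 - j^3 - 2*j^2 + 2*j + 7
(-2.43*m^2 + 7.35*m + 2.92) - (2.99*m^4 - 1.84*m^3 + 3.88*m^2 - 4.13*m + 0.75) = -2.99*m^4 + 1.84*m^3 - 6.31*m^2 + 11.48*m + 2.17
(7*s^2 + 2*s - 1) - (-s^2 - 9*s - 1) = 8*s^2 + 11*s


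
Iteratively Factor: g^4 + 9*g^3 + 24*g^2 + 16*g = (g)*(g^3 + 9*g^2 + 24*g + 16) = g*(g + 4)*(g^2 + 5*g + 4) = g*(g + 4)^2*(g + 1)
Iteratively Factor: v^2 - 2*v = (v - 2)*(v)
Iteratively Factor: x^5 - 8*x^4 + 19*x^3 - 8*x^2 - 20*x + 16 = (x - 1)*(x^4 - 7*x^3 + 12*x^2 + 4*x - 16) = (x - 2)*(x - 1)*(x^3 - 5*x^2 + 2*x + 8) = (x - 2)*(x - 1)*(x + 1)*(x^2 - 6*x + 8) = (x - 2)^2*(x - 1)*(x + 1)*(x - 4)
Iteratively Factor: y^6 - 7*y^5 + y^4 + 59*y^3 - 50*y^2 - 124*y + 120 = (y + 2)*(y^5 - 9*y^4 + 19*y^3 + 21*y^2 - 92*y + 60) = (y - 2)*(y + 2)*(y^4 - 7*y^3 + 5*y^2 + 31*y - 30) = (y - 3)*(y - 2)*(y + 2)*(y^3 - 4*y^2 - 7*y + 10) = (y - 3)*(y - 2)*(y + 2)^2*(y^2 - 6*y + 5) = (y - 3)*(y - 2)*(y - 1)*(y + 2)^2*(y - 5)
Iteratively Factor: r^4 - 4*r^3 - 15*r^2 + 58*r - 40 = (r - 1)*(r^3 - 3*r^2 - 18*r + 40) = (r - 5)*(r - 1)*(r^2 + 2*r - 8) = (r - 5)*(r - 2)*(r - 1)*(r + 4)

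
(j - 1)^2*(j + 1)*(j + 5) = j^4 + 4*j^3 - 6*j^2 - 4*j + 5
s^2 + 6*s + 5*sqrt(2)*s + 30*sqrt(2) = (s + 6)*(s + 5*sqrt(2))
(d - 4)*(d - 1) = d^2 - 5*d + 4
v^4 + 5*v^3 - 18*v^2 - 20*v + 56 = (v - 2)^2*(v + 2)*(v + 7)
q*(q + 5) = q^2 + 5*q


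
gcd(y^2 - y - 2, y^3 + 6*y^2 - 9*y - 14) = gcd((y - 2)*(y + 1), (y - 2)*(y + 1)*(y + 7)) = y^2 - y - 2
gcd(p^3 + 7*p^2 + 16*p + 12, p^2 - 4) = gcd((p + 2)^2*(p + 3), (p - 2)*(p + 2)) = p + 2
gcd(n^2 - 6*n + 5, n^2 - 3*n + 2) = n - 1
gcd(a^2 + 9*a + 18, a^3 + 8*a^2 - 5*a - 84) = 1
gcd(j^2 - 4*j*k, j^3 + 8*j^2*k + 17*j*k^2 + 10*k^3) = 1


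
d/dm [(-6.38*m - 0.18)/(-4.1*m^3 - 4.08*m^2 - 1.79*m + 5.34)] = (26.158*m^3 + 26.0304*m^2 + 11.4202*m - (6.38*m + 0.18)*(12.3*m^2 + 8.16*m + 1.79) - 34.0692)/(4.1*m^3 + 4.08*m^2 + 1.79*m - 5.34)^2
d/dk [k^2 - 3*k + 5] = 2*k - 3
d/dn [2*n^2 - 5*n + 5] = 4*n - 5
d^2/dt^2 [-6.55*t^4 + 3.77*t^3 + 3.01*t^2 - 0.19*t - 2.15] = -78.6*t^2 + 22.62*t + 6.02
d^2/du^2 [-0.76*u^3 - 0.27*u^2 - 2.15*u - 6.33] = -4.56*u - 0.54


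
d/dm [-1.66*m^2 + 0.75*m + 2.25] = 0.75 - 3.32*m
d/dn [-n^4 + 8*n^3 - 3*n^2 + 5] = 2*n*(-2*n^2 + 12*n - 3)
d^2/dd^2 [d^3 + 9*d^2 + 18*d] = 6*d + 18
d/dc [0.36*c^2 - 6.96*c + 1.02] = 0.72*c - 6.96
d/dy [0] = 0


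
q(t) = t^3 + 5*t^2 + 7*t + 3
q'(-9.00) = 160.00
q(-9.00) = -384.00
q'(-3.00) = 4.00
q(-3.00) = 0.00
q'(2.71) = 56.13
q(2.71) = 78.59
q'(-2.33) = -0.01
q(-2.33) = 1.19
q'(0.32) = 10.51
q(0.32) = 5.78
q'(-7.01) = 84.32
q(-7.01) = -144.84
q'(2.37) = 47.55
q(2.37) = 60.99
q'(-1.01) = -0.04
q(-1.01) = 0.00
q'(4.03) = 96.02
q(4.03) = 177.87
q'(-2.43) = 0.41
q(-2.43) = 1.17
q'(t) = 3*t^2 + 10*t + 7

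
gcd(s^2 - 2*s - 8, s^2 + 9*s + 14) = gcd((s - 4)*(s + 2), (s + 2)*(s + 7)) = s + 2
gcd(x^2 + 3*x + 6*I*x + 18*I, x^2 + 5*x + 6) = x + 3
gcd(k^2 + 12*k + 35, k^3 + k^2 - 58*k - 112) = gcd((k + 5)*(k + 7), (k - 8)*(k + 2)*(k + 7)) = k + 7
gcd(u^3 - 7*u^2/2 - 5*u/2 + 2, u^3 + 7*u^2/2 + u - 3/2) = u^2 + u/2 - 1/2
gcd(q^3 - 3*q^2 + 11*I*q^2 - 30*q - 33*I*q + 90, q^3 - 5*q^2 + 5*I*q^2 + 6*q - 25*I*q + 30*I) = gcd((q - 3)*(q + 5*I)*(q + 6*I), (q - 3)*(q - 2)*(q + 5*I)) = q^2 + q*(-3 + 5*I) - 15*I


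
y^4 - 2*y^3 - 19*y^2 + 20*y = y*(y - 5)*(y - 1)*(y + 4)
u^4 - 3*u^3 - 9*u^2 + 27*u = u*(u - 3)^2*(u + 3)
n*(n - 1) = n^2 - n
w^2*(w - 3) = w^3 - 3*w^2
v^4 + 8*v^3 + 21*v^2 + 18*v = v*(v + 2)*(v + 3)^2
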